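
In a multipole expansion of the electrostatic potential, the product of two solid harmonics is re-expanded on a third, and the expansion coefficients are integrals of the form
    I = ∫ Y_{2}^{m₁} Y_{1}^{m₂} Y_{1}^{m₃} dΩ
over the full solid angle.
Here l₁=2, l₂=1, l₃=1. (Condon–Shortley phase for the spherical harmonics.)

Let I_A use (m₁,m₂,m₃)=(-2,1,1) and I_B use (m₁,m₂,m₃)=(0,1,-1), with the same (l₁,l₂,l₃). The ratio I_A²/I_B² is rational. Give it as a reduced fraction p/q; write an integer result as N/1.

6/1

Shared (l₁,l₂,l₃)=(2,1,1): N and (l;000)² cancel in I_A²/I_B².
A: Δ = 2!·2!·0!/5! = 1/30; Racah Σ t=2..2: t=2:+1/4 = 1/4; ⇒ 3j(2 1 1; -2 1 1)² = 1/5, sgn +1
B: Δ = 2!·2!·0!/5! = 1/30; Racah Σ t=2..2: t=2:+1/4 = 1/4; ⇒ 3j(2 1 1; 0 1 -1)² = 1/30, sgn +1
I_A²/I_B² = (1/5)/(1/30) = 6/1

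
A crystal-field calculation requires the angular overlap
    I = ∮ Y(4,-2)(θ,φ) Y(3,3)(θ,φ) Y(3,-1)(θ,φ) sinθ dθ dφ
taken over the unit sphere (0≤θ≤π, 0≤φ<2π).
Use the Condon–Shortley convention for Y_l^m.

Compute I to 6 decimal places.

m-sum 0 ✓  L=10 even ✓  1≤3≤7 ✓
Π(2lᵢ+1) = 9×7×7 = 441
triangle coeff Δ(4,3,3) = 1/34650
Σ_t [1,3]: t=1:−1/72 t=2:+1/16 t=3:−1/72 = 5/144
(3j)²=2/77 [(4 3 3; 0 0 0)], sign=-1
Σ_t [4,4]: t=4:+1/192 = 1/192
(3j)²=3/77 [(4 3 3; -2 3 -1)], sign=+1
⇒ 4πI² = 54/121
I = (-1)√(54/121/(4π)) = -0.18845135

-0.188451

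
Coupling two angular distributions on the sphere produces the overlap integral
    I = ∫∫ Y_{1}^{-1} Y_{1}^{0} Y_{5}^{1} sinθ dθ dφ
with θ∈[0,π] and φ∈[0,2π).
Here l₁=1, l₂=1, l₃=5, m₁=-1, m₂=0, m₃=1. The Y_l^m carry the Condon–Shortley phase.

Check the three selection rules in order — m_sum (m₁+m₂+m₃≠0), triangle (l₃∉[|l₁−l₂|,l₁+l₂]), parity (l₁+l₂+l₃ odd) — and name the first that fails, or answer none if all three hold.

m₁+m₂+m₃ = -1 + 0 + 1 = 0  ✓
triangle: |1−1|=0 ≤ l₃=5 ≤ 1+1=2  ✗
parity: l₁+l₂+l₃ = 7 is odd

triangle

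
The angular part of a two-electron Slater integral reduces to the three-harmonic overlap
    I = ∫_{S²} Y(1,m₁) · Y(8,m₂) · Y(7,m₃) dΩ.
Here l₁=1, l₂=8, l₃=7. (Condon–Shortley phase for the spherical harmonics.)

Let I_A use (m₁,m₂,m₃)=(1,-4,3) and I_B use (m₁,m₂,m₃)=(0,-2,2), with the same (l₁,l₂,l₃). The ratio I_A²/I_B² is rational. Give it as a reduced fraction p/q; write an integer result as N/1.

11/10

Same 1,8,7: normalisation and zero-m 3j drop out of the ratio.
A: Δ: 2! 0! 14! / 17! → 1/2040; sum: t=0:+1/174182400 = 1/174182400; 3j²(1 8 7; 1 -4 3) = Δ·Π!·Σ² = 11/340  (sign +1)
B: Δ: 2! 0! 14! / 17! → 1/2040; sum: t=1:−1/43545600 = -1/43545600; 3j²(1 8 7; 0 -2 2) = Δ·Π!·Σ² = 1/34  (sign +1)
I_A²/I_B² = (11/340)/(1/34) = 11/10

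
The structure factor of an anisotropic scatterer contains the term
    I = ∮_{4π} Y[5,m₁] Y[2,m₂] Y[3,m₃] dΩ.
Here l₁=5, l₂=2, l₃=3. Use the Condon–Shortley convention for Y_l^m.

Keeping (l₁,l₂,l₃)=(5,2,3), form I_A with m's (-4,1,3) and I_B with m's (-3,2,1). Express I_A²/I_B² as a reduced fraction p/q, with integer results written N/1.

Shared (l₁,l₂,l₃)=(5,2,3): N and (l;000)² cancel in I_A²/I_B².
A: Δ = 4!·6!·0!/11! = 1/2310; Racah Σ t=3..3: t=3:−1/4320 = -1/4320; ⇒ 3j(5 2 3; -4 1 3)² = 2/55, sgn -1
B: Δ = 4!·6!·0!/11! = 1/2310; Racah Σ t=4..4: t=4:+1/1152 = 1/1152; ⇒ 3j(5 2 3; -3 2 1)² = 1/33, sgn +1
I_A²/I_B² = (2/55)/(1/33) = 6/5

6/5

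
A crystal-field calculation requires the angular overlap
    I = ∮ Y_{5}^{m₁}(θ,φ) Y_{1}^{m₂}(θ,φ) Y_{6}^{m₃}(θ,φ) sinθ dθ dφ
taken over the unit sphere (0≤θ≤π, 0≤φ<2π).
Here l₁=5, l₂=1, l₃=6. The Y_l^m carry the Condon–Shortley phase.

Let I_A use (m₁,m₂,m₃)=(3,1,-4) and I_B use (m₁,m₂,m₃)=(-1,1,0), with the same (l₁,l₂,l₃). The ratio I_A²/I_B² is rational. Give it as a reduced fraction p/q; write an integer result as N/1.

3/1

Shared (l₁,l₂,l₃)=(5,1,6): N and (l;000)² cancel in I_A²/I_B².
A: Δ = 0!·10!·2!/13! = 1/858; Racah Σ t=0..0: t=0:+1/161280 = 1/161280; ⇒ 3j(5 1 6; 3 1 -4)² = 15/286, sgn +1
B: Δ = 0!·10!·2!/13! = 1/858; Racah Σ t=0..0: t=0:+1/34560 = 1/34560; ⇒ 3j(5 1 6; -1 1 0)² = 5/286, sgn +1
I_A²/I_B² = (15/286)/(5/286) = 3/1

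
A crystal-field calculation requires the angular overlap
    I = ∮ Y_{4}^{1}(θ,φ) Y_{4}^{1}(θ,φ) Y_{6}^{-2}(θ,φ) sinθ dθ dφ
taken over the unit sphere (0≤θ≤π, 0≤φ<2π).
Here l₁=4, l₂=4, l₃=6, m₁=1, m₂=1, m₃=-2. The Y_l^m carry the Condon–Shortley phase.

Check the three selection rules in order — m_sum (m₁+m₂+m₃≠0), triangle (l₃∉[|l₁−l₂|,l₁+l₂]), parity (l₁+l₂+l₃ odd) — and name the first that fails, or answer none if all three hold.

none

azimuthal sum: 1 + 1 − 2 = 0  ✓
0 ≤ 6 ≤ 8 (triangle on l)  ✓
L = 4 + 4 + 6 = 14 (even)  ✓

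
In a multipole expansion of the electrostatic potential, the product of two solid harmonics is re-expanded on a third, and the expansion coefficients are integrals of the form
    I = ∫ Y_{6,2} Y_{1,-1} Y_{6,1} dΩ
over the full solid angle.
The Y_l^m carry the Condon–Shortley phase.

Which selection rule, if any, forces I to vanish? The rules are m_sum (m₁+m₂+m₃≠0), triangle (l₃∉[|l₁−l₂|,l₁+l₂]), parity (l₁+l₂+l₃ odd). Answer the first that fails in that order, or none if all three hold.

m_sum

azimuthal sum: 2 − 1 + 1 = 2  ✗
5 ≤ 6 ≤ 7 (triangle on l)
L = 6 + 1 + 6 = 13 (odd)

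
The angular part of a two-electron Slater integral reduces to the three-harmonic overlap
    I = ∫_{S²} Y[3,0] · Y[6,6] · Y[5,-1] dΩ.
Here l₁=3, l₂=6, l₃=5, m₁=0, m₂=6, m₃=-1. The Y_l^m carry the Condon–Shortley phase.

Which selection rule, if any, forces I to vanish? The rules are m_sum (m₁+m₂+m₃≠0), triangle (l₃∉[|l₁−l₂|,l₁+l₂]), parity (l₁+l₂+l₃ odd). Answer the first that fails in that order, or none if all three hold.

m₁+m₂+m₃ = 0 + 6 − 1 = 5  ✗
triangle: |3−6|=3 ≤ l₃=5 ≤ 3+6=9
parity: l₁+l₂+l₃ = 14 is even

m_sum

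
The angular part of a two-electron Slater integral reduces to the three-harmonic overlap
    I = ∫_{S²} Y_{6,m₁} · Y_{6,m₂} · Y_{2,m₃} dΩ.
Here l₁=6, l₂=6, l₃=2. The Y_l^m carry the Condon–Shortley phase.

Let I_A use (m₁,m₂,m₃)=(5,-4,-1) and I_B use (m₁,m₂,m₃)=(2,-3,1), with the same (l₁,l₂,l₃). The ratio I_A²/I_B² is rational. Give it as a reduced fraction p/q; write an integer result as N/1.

99/50

l's match ⇒ only the (l;m) 3-j factors differ between A and B.
A: triangle coeff Δ(6,6,2) = 1/90090; Σ_t [0,1]: t=0:+1/7257600 t=1:−1/725760 = -1/806400; (3j)²=27/910 [(6 6 2; 5 -4 -1)], sign=+1
B: triangle coeff Δ(6,6,2) = 1/90090; Σ_t [2,3]: t=2:+1/161280 t=3:−1/60480 = -1/96768; (3j)²=15/1001 [(6 6 2; 2 -3 1)], sign=+1
I_A²/I_B² = (27/910)/(15/1001) = 99/50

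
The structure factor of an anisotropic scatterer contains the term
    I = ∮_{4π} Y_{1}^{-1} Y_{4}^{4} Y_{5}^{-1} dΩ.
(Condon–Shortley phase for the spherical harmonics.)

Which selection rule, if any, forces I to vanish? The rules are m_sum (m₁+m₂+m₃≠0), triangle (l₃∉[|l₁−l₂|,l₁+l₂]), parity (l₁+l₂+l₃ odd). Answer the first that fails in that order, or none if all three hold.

m_sum

Σmᵢ = 2  ✗
l₃∈[|l₁−l₂|,l₁+l₂]=[3,5], have l₃=5
Σlᵢ = 10 ⇒ even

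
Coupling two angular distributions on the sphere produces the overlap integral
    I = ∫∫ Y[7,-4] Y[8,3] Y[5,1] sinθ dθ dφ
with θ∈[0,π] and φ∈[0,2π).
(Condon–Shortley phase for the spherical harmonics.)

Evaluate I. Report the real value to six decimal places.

0.095870

m-sum 0 ✓  L=20 even ✓  1≤5≤15 ✓
Π(2lᵢ+1) = 15×17×11 = 2805
triangle coeff Δ(7,8,5) = 1/814773960
Σ_t [3,7]: t=3:−1/87091200 t=4:+1/4976640 t=5:−1/2073600 t=6:+1/4976640 t=7:−1/87091200 = -1/9676800
(3j)²=360/46189 [(7 8 5; 0 0 0)], sign=+1
Σ_t [7,10]: t=7:−1/34836480 t=8:+1/17418240 t=9:−1/69672960 t=10:+1/2612736000 = 11/746496000
(3j)²=1331/251940 [(7 8 5; -4 3 1)], sign=+1
⇒ 4πI² = 119790/1037153
I = (+1)√(119790/1037153/(4π)) = 0.09587027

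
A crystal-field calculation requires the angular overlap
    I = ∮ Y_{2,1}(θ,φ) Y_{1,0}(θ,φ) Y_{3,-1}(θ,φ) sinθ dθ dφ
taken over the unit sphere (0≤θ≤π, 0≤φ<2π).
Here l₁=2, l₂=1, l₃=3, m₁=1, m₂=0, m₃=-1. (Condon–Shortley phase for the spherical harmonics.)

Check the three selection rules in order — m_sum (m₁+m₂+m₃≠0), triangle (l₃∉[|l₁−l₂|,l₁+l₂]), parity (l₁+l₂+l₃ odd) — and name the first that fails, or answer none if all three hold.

Σmᵢ = 0  ✓
l₃∈[|l₁−l₂|,l₁+l₂]=[1,3], have l₃=3  ✓
Σlᵢ = 6 ⇒ even  ✓

none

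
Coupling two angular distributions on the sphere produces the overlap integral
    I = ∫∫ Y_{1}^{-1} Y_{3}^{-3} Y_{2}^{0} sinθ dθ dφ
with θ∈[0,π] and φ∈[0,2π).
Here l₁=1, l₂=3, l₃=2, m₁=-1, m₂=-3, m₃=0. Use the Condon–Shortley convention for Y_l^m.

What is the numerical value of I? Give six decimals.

-1 − 3 + 0 = -4 ≠ 0: azimuthal integral kills it; I = 0

0.000000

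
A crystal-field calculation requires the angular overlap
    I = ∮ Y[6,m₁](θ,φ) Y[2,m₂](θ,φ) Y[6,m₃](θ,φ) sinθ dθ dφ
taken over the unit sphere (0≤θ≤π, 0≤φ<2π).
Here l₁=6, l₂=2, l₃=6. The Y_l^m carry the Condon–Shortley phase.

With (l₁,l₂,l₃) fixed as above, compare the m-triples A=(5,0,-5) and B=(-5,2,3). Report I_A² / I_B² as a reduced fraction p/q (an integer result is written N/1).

Shared (l₁,l₂,l₃)=(6,2,6): N and (l;000)² cancel in I_A²/I_B².
A: Δ = 2!·10!·2!/15! = 1/90090; Racah Σ t=0..1: t=0:+1/1451520 t=1:−1/3628800 = 1/2419200; ⇒ 3j(6 2 6; 5 0 -5)² = 11/910, sgn -1
B: Δ = 2!·10!·2!/15! = 1/90090; Racah Σ t=2..2: t=2:+1/1451520 = 1/1451520; ⇒ 3j(6 2 6; -5 2 3)² = 1/91, sgn -1
I_A²/I_B² = (11/910)/(1/91) = 11/10

11/10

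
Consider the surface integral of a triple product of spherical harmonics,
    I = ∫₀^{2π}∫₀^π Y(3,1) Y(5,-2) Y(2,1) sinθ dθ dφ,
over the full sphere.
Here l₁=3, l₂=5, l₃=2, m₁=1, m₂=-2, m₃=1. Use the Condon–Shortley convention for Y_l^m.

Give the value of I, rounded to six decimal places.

0.245532

m-sum 0 ✓  L=10 even ✓  2≤2≤8 ✓
Π(2lᵢ+1) = 7×11×5 = 385
triangle coeff Δ(3,5,2) = 1/2310
Σ_t [3,3]: t=3:−1/144 = -1/144
(3j)²=10/231 [(3 5 2; 0 0 0)], sign=-1
Σ_t [2,2]: t=2:+1/288 = 1/288
(3j)²=1/22 [(3 5 2; 1 -2 1)], sign=-1
⇒ 4πI² = 25/33
I = (+1)√(25/33/(4π)) = 0.24553200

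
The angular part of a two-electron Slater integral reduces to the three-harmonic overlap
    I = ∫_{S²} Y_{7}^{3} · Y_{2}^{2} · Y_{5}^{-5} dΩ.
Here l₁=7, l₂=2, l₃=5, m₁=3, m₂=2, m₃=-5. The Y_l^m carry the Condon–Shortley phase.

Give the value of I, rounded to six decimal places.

Checks pass: Σm=0; 14 even; l₃=5∈[5,9].
(2·7+1)(2·2+1)(2·5+1) = 825
Δ: 4! 10! 0! / 15! → 1/15015
sum: t=2:+1/57600 = 1/57600
3j²(7 2 5; 0 0 0) = Δ·Π!·Σ² = 21/715  (sign -1)
sum: t=4:+1/87091200 = 1/87091200
3j²(7 2 5; 3 2 -5) = Δ·Π!·Σ² = 1/15015  (sign +1)
combine: 4πI² = 825·21/715·1/15015 = 3/1859
take √, sign -1: I = -0.01133225

-0.011332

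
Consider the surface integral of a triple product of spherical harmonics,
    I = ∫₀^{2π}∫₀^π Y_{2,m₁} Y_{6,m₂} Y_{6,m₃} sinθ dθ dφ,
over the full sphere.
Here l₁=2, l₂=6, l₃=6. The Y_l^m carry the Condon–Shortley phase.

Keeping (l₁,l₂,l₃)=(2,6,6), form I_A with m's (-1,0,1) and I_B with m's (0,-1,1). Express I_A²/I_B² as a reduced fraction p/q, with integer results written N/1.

7/169

l's match ⇒ only the (l;m) 3-j factors differ between A and B.
A: triangle coeff Δ(2,6,6) = 1/90090; Σ_t [1,2]: t=1:−1/28800 t=2:+1/34560 = -1/172800; (3j)²=1/1430 [(2 6 6; -1 0 1)], sign=+1
B: triangle coeff Δ(2,6,6) = 1/90090; Σ_t [0,2]: t=0:+1/57600 t=1:−1/17280 t=2:+1/120960 = -13/403200; (3j)²=13/770 [(2 6 6; 0 -1 1)], sign=+1
I_A²/I_B² = (1/1430)/(13/770) = 7/169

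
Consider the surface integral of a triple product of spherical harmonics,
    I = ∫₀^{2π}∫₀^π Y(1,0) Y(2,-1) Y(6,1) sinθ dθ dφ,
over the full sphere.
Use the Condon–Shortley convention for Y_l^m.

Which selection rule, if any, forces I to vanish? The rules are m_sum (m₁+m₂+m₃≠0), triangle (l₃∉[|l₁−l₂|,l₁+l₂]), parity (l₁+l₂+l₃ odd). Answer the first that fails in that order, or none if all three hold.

azimuthal sum: 0 − 1 + 1 = 0  ✓
1 ≤ 6 ≤ 3 (triangle on l)  ✗
L = 1 + 2 + 6 = 9 (odd)

triangle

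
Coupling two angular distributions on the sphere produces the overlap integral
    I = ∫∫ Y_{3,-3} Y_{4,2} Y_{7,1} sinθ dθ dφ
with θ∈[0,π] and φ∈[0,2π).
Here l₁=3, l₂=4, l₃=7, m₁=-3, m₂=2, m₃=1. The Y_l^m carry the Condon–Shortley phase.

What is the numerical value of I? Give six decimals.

-0.035654

Rules hold: Σm=0, L=14 even, 1≤7≤7.
N = 7·9·15 = 945
Δ = 0!·6!·8!/15! = 1/45045
Racah Σ t=0..0: t=0:+1/20736 = 1/20736
⇒ 3j(3 4 7; 0 0 0)² = 35/1287, sgn -1
Racah Σ t=0..0: t=0:+1/1036800 = 1/1036800
⇒ 3j(3 4 7; -3 2 1)² = 4/6435, sgn +1
4πI² = N·(3j₀)²·(3jₘ)² = 980/61347
I = -1·√(0.0159747/4π) = -0.03565426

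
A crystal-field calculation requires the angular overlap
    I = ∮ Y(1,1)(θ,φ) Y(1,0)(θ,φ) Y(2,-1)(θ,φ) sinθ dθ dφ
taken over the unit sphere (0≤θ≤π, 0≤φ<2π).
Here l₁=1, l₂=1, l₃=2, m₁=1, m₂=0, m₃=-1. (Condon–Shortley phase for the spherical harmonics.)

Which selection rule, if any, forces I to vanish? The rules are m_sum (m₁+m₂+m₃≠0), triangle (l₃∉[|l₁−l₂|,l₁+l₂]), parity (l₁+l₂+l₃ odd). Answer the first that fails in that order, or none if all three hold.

azimuthal sum: 1 + 0 − 1 = 0  ✓
0 ≤ 2 ≤ 2 (triangle on l)  ✓
L = 1 + 1 + 2 = 4 (even)  ✓

none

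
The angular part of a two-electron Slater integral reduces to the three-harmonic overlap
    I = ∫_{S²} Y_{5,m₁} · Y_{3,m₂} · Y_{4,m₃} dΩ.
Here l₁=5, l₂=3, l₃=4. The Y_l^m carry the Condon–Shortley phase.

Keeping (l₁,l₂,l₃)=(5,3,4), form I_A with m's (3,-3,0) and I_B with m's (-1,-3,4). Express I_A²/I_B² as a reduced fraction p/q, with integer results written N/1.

Same 5,3,4: normalisation and zero-m 3j drop out of the ratio.
A: Δ: 4! 6! 2! / 13! → 1/180180; sum: t=0:+1/2304 = 1/2304; 3j²(5 3 4; 3 -3 0) = Δ·Π!·Σ² = 5/143  (sign +1)
B: Δ: 4! 6! 2! / 13! → 1/180180; sum: t=0:+1/34560 = 1/34560; 3j²(5 3 4; -1 -3 4) = Δ·Π!·Σ² = 1/429  (sign +1)
I_A²/I_B² = (5/143)/(1/429) = 15/1

15/1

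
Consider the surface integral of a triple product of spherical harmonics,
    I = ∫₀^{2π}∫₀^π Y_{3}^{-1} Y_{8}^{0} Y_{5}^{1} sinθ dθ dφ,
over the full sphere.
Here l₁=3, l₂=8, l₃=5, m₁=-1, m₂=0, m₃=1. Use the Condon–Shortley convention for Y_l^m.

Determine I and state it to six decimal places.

Checks pass: Σm=0; 16 even; l₃=5∈[5,11].
(2·3+1)(2·8+1)(2·5+1) = 1309
Δ: 6! 0! 10! / 17! → 1/136136
sum: t=3:−1/518400 = -1/518400
3j²(3 8 5; 0 0 0) = Δ·Π!·Σ² = 56/2431  (sign +1)
sum: t=4:+1/829440 = 1/829440
3j²(3 8 5; -1 0 1) = Δ·Π!·Σ² = 35/2431  (sign +1)
combine: 4πI² = 1309·56/2431·35/2431 = 13720/31603
take √, sign +1: I = 0.18586943

0.185869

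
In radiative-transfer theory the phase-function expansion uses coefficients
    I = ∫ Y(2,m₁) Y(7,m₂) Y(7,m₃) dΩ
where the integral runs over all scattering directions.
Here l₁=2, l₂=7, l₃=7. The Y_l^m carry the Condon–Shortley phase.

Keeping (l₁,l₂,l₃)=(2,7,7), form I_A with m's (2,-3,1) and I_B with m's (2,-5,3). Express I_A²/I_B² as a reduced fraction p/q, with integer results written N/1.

Same 2,7,7: normalisation and zero-m 3j drop out of the ratio.
A: Δ: 2! 2! 12! / 17! → 1/185640; sum: t=0:+1/3870720 = 1/3870720; 3j²(2 7 7; 2 -3 1) = Δ·Π!·Σ² = 135/6188  (sign +1)
B: Δ: 2! 2! 12! / 17! → 1/185640; sum: t=0:+1/29030400 = 1/29030400; 3j²(2 7 7; 2 -5 3) = Δ·Π!·Σ² = 99/7735  (sign +1)
I_A²/I_B² = (135/6188)/(99/7735) = 75/44

75/44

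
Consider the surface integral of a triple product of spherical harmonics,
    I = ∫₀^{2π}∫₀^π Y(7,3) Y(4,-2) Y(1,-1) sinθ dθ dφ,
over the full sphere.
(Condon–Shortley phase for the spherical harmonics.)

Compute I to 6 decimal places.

0.000000

triangle: need 3≤l₃≤11, have 1; I=0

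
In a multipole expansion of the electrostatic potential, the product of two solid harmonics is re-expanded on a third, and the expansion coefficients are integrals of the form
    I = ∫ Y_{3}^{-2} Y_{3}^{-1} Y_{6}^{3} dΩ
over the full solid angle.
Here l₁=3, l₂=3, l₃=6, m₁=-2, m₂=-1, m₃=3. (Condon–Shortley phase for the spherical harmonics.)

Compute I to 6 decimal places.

m-sum 0 ✓  L=12 even ✓  0≤6≤6 ✓
Π(2lᵢ+1) = 7×7×13 = 637
triangle coeff Δ(3,3,6) = 1/12012
Σ_t [0,0]: t=0:+1/1296 = 1/1296
(3j)²=100/3003 [(3 3 6; 0 0 0)], sign=+1
Σ_t [0,0]: t=0:+1/5760 = 1/5760
(3j)²=9/286 [(3 3 6; -2 -1 3)], sign=-1
⇒ 4πI² = 1050/1573
I = (-1)√(1050/1573/(4π)) = -0.23047581

-0.230476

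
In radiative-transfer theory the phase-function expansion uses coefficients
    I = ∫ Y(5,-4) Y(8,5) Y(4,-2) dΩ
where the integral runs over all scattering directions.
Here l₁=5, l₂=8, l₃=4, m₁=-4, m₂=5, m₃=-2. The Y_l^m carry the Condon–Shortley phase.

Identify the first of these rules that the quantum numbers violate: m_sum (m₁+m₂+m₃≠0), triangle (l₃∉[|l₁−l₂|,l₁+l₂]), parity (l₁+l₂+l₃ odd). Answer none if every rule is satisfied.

m₁+m₂+m₃ = -4 + 5 − 2 = -1  ✗
triangle: |5−8|=3 ≤ l₃=4 ≤ 5+8=13
parity: l₁+l₂+l₃ = 17 is odd

m_sum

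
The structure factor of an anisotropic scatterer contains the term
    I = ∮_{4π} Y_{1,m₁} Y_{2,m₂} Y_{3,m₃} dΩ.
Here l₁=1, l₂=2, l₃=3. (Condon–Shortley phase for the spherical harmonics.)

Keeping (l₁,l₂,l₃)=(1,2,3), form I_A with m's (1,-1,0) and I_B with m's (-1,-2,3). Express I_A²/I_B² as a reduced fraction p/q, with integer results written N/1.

l's match ⇒ only the (l;m) 3-j factors differ between A and B.
A: triangle coeff Δ(1,2,3) = 1/105; Σ_t [0,0]: t=0:+1/12 = 1/12; (3j)²=1/35 [(1 2 3; 1 -1 0)], sign=-1
B: triangle coeff Δ(1,2,3) = 1/105; Σ_t [0,0]: t=0:+1/48 = 1/48; (3j)²=1/7 [(1 2 3; -1 -2 3)], sign=+1
I_A²/I_B² = (1/35)/(1/7) = 1/5

1/5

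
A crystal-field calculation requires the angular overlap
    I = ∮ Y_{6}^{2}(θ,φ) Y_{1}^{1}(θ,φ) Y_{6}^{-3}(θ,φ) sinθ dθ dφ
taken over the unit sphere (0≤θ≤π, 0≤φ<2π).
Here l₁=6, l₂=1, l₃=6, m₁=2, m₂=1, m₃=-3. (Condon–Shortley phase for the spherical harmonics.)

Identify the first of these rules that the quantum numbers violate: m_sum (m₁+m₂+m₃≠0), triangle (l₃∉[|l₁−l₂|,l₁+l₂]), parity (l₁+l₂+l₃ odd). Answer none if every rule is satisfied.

parity

azimuthal sum: 2 + 1 − 3 = 0  ✓
5 ≤ 6 ≤ 7 (triangle on l)  ✓
L = 6 + 1 + 6 = 13 (odd)  ✗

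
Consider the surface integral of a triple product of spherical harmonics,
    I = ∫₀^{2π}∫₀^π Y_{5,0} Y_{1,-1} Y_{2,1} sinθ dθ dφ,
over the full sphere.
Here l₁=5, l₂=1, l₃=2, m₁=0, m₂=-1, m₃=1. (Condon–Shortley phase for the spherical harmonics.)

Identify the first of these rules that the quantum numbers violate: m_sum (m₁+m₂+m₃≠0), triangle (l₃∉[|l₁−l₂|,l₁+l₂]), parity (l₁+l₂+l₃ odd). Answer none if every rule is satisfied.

triangle

m₁+m₂+m₃ = 0 − 1 + 1 = 0  ✓
triangle: |5−1|=4 ≤ l₃=2 ≤ 5+1=6  ✗
parity: l₁+l₂+l₃ = 8 is even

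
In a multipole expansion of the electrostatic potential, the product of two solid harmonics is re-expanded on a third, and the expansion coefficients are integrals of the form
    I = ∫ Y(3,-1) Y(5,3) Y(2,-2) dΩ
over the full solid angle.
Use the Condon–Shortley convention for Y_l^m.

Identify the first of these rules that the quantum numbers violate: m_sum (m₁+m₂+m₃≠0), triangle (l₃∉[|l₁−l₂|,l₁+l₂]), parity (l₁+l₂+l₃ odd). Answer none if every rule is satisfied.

m₁+m₂+m₃ = -1 + 3 − 2 = 0  ✓
triangle: |3−5|=2 ≤ l₃=2 ≤ 3+5=8  ✓
parity: l₁+l₂+l₃ = 10 is even  ✓

none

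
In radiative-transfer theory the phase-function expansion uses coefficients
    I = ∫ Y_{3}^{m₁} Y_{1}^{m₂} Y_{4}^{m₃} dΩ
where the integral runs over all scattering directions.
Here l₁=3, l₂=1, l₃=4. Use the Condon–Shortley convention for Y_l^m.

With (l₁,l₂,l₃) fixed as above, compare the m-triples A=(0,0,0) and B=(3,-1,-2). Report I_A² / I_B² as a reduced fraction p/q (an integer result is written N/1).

Same 3,1,4: normalisation and zero-m 3j drop out of the ratio.
A: Δ: 0! 6! 2! / 9! → 1/252; sum: t=0:+1/36 = 1/36; 3j²(3 1 4; 0 0 0) = Δ·Π!·Σ² = 4/63  (sign +1)
B: Δ: 0! 6! 2! / 9! → 1/252; sum: t=0:+1/1440 = 1/1440; 3j²(3 1 4; 3 -1 -2) = Δ·Π!·Σ² = 1/252  (sign +1)
I_A²/I_B² = (4/63)/(1/252) = 16/1

16/1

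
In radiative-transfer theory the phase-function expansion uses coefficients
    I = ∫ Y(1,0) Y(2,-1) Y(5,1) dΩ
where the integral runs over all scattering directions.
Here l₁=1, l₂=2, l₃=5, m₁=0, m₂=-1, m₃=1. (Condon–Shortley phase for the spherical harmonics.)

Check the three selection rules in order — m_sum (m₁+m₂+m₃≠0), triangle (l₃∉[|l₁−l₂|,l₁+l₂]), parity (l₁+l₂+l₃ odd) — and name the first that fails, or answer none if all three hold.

m₁+m₂+m₃ = 0 − 1 + 1 = 0  ✓
triangle: |1−2|=1 ≤ l₃=5 ≤ 1+2=3  ✗
parity: l₁+l₂+l₃ = 8 is even

triangle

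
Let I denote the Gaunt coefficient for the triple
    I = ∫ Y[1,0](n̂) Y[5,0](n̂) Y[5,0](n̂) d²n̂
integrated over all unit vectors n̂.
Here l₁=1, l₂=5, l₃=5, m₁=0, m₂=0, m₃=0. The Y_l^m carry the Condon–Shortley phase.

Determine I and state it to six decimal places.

Σlᵢ=11 odd — θ-integrand is odd under cosθ→−cosθ; I=0

0.000000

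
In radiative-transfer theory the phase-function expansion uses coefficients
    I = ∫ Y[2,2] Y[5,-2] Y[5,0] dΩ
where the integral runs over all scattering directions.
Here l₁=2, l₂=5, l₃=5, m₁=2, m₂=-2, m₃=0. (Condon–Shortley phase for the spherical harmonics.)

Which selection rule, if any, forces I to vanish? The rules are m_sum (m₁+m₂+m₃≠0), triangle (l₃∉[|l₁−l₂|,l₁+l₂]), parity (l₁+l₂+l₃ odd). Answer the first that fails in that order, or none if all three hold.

none

Σmᵢ = 0  ✓
l₃∈[|l₁−l₂|,l₁+l₂]=[3,7], have l₃=5  ✓
Σlᵢ = 12 ⇒ even  ✓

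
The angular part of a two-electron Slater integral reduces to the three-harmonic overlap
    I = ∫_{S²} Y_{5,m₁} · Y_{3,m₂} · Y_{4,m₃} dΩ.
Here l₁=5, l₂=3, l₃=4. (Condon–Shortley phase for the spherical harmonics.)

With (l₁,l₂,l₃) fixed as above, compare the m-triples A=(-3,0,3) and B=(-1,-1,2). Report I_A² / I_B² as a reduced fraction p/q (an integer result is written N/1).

l's match ⇒ only the (l;m) 3-j factors differ between A and B.
A: triangle coeff Δ(5,3,4) = 1/180180; Σ_t [2,3]: t=2:+1/2880 t=3:−1/1440 = -1/2880; (3j)²=7/715 [(5 3 4; -3 0 3)], sign=+1
B: triangle coeff Δ(5,3,4) = 1/180180; Σ_t [0,2]: t=0:+1/34560 t=1:−1/720 t=2:+1/384 = 43/34560; (3j)²=1849/180180 [(5 3 4; -1 -1 2)], sign=+1
I_A²/I_B² = (7/715)/(1849/180180) = 1764/1849

1764/1849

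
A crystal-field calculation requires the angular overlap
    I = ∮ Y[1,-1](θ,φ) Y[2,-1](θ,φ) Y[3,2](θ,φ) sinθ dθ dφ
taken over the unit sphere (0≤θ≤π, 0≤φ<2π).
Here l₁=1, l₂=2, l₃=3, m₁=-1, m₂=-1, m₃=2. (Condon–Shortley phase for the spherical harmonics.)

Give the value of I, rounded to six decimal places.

Checks pass: Σm=0; 6 even; l₃=3∈[1,3].
(2·1+1)(2·2+1)(2·3+1) = 105
Δ: 0! 2! 4! / 7! → 1/105
sum: t=0:+1/4 = 1/4
3j²(1 2 3; 0 0 0) = Δ·Π!·Σ² = 3/35  (sign -1)
sum: t=0:+1/12 = 1/12
3j²(1 2 3; -1 -1 2) = Δ·Π!·Σ² = 2/21  (sign -1)
combine: 4πI² = 105·3/35·2/21 = 6/7
take √, sign +1: I = 0.26116903

0.261169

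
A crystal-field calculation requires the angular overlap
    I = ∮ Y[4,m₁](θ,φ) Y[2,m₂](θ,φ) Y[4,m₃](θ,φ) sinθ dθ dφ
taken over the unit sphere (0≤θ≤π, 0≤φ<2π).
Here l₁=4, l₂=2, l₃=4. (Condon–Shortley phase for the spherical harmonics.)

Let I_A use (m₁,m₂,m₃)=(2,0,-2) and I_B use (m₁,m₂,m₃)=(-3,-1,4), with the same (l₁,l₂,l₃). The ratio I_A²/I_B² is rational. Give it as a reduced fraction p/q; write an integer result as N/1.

16/147

Shared (l₁,l₂,l₃)=(4,2,4): N and (l;000)² cancel in I_A²/I_B².
A: Δ = 2!·6!·2!/11! = 1/13860; Racah Σ t=0..2: t=0:+1/192 t=1:−1/120 t=2:+1/2880 = -1/360; ⇒ 3j(4 2 4; 2 0 -2)² = 16/3465, sgn -1
B: Δ = 2!·6!·2!/11! = 1/13860; Racah Σ t=1..1: t=1:−1/1440 = -1/1440; ⇒ 3j(4 2 4; -3 -1 4)² = 7/165, sgn -1
I_A²/I_B² = (16/3465)/(7/165) = 16/147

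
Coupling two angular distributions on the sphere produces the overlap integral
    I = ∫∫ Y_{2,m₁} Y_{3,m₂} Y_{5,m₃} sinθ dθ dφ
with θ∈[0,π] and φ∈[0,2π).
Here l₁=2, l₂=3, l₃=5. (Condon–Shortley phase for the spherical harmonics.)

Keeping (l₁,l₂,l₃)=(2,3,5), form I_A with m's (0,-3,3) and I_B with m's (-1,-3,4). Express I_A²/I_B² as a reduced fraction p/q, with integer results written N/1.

Shared (l₁,l₂,l₃)=(2,3,5): N and (l;000)² cancel in I_A²/I_B².
A: Δ = 0!·4!·6!/11! = 1/2310; Racah Σ t=0..0: t=0:+1/2880 = 1/2880; ⇒ 3j(2 3 5; 0 -3 3)² = 2/165, sgn +1
B: Δ = 0!·4!·6!/11! = 1/2310; Racah Σ t=0..0: t=0:+1/4320 = 1/4320; ⇒ 3j(2 3 5; -1 -3 4)² = 2/55, sgn -1
I_A²/I_B² = (2/165)/(2/55) = 1/3

1/3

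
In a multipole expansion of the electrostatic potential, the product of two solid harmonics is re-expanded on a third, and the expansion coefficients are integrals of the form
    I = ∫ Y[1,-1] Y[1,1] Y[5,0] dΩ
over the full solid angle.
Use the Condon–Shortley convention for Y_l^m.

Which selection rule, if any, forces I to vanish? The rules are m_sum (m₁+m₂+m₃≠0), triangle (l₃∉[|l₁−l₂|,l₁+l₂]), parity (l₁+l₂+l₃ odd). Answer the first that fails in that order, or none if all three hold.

triangle

m₁+m₂+m₃ = -1 + 1 + 0 = 0  ✓
triangle: |1−1|=0 ≤ l₃=5 ≤ 1+1=2  ✗
parity: l₁+l₂+l₃ = 7 is odd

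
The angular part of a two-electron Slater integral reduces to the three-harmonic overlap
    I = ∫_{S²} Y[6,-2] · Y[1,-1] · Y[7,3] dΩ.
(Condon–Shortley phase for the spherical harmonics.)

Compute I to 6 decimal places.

Checks pass: Σm=0; 14 even; l₃=7∈[5,7].
(2·6+1)(2·1+1)(2·7+1) = 585
Δ: 0! 12! 2! / 15! → 1/1365
sum: t=0:+1/518400 = 1/518400
3j²(6 1 7; 0 0 0) = Δ·Π!·Σ² = 7/195  (sign -1)
sum: t=0:+1/1935360 = 1/1935360
3j²(6 1 7; -2 -1 3) = Δ·Π!·Σ² = 3/91  (sign +1)
combine: 4πI² = 585·7/195·3/91 = 9/13
take √, sign -1: I = -0.23471705

-0.234717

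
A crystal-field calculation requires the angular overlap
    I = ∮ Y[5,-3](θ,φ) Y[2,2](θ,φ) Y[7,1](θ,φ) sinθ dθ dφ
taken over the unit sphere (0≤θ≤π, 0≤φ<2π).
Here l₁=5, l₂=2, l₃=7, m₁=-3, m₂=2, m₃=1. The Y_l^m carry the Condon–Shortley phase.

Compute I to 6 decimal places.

m-sum 0 ✓  L=14 even ✓  3≤7≤7 ✓
Π(2lᵢ+1) = 11×5×15 = 825
triangle coeff Δ(5,2,7) = 1/15015
Σ_t [0,0]: t=0:+1/57600 = 1/57600
(3j)²=21/715 [(5 2 7; 0 0 0)], sign=-1
Σ_t [0,0]: t=0:+1/1935360 = 1/1935360
(3j)²=1/1001 [(5 2 7; -3 2 1)], sign=+1
⇒ 4πI² = 45/1859
I = (-1)√(45/1859/(4π)) = -0.04388960

-0.043890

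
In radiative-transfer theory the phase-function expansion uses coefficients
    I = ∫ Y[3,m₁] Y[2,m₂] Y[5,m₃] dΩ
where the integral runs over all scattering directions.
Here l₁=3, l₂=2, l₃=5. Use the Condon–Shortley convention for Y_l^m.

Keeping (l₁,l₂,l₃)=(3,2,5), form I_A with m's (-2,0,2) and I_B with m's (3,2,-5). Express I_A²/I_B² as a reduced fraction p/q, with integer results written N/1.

3/10

Shared (l₁,l₂,l₃)=(3,2,5): N and (l;000)² cancel in I_A²/I_B².
A: Δ = 0!·6!·4!/11! = 1/2310; Racah Σ t=0..0: t=0:+1/480 = 1/480; ⇒ 3j(3 2 5; -2 0 2)² = 3/110, sgn -1
B: Δ = 0!·6!·4!/11! = 1/2310; Racah Σ t=0..0: t=0:+1/17280 = 1/17280; ⇒ 3j(3 2 5; 3 2 -5)² = 1/11, sgn +1
I_A²/I_B² = (3/110)/(1/11) = 3/10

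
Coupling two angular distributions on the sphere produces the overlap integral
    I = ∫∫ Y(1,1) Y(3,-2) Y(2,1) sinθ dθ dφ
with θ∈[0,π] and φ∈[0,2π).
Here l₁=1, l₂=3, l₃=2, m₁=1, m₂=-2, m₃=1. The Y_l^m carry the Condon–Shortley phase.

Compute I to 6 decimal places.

0.261169

m-sum 0 ✓  L=6 even ✓  2≤2≤4 ✓
Π(2lᵢ+1) = 3×7×5 = 105
triangle coeff Δ(1,3,2) = 1/105
Σ_t [1,1]: t=1:−1/4 = -1/4
(3j)²=3/35 [(1 3 2; 0 0 0)], sign=-1
Σ_t [0,0]: t=0:+1/12 = 1/12
(3j)²=2/21 [(1 3 2; 1 -2 1)], sign=-1
⇒ 4πI² = 6/7
I = (+1)√(6/7/(4π)) = 0.26116903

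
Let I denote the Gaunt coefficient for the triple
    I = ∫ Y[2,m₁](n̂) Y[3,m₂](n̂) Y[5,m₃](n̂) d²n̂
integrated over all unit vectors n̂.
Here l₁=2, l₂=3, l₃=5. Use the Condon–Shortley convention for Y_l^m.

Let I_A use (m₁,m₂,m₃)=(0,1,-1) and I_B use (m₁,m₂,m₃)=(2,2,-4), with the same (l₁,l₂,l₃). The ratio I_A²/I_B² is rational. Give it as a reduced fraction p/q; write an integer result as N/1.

Same 2,3,5: normalisation and zero-m 3j drop out of the ratio.
A: Δ: 0! 4! 6! / 11! → 1/2310; sum: t=0:+1/192 = 1/192; 3j²(2 3 5; 0 1 -1) = Δ·Π!·Σ² = 3/77  (sign +1)
B: Δ: 0! 4! 6! / 11! → 1/2310; sum: t=0:+1/2880 = 1/2880; 3j²(2 3 5; 2 2 -4) = Δ·Π!·Σ² = 3/55  (sign -1)
I_A²/I_B² = (3/77)/(3/55) = 5/7

5/7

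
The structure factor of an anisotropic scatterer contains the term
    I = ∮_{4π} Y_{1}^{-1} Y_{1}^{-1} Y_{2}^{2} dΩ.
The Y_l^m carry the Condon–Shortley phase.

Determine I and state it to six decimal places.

Rules hold: Σm=0, L=4 even, 0≤2≤2.
N = 3·3·5 = 45
Δ = 0!·2!·2!/5! = 1/30
Racah Σ t=0..0: t=0:+1/1 = 1/1
⇒ 3j(1 1 2; 0 0 0)² = 2/15, sgn +1
Racah Σ t=0..0: t=0:+1/4 = 1/4
⇒ 3j(1 1 2; -1 -1 2)² = 1/5, sgn +1
4πI² = N·(3j₀)²·(3jₘ)² = 6/5
I = +1·√(1.2/4π) = 0.30901936

0.309019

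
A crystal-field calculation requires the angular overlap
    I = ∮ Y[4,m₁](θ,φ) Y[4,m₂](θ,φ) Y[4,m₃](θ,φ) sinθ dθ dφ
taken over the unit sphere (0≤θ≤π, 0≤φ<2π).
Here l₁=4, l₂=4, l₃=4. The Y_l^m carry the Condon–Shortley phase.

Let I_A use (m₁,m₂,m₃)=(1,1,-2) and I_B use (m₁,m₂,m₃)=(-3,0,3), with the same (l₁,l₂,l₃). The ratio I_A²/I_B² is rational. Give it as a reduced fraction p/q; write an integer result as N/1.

Shared (l₁,l₂,l₃)=(4,4,4): N and (l;000)² cancel in I_A²/I_B².
A: Δ = 4!·4!·4!/13! = 1/450450; Racah Σ t=1..3: t=1:−1/576 t=2:+1/144 t=3:−1/576 = 1/288; ⇒ 3j(4 4 4; 1 1 -2)² = 20/1001, sgn +1
B: Δ = 4!·4!·4!/13! = 1/450450; Racah Σ t=3..4: t=3:−1/864 t=4:+1/3456 = -1/1152; ⇒ 3j(4 4 4; -3 0 3)² = 7/286, sgn +1
I_A²/I_B² = (20/1001)/(7/286) = 40/49

40/49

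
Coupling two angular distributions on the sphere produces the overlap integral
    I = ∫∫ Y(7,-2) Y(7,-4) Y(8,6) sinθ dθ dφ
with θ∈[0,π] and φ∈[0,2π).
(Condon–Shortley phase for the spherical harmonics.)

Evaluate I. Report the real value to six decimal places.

-0.077114

Checks pass: Σm=0; 22 even; l₃=8∈[0,14].
(2·7+1)(2·7+1)(2·8+1) = 3825
Δ: 6! 8! 8! / 23! → 1/22086194130
sum: t=0:+1/18289152000 t=1:−1/248832000 t=2:+1/24883200 t=3:−1/11943936 t=4:+1/24883200 t=5:−1/248832000 t=6:+1/18289152000 = -11/975421440
3j²(7 7 8; 0 0 0) = Δ·Π!·Σ² = 1750/289731  (sign -1)
sum: t=1:−1/6967296000 t=2:+1/1219276800 t=3:−1/2090188800 = 29/146313216000
3j²(7 7 8; -2 -4 6) = Δ·Π!·Σ² = 841/260015  (sign +1)
combine: 4πI² = 3825·1750/289731·841/260015 = 3153750/42204149
take √, sign -1: I = -0.07711363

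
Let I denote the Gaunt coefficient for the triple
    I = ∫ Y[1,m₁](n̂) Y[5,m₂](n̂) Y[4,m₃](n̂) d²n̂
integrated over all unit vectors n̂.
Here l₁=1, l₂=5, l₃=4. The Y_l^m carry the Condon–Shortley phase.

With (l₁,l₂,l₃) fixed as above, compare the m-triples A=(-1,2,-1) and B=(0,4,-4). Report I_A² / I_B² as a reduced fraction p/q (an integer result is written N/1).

Same 1,5,4: normalisation and zero-m 3j drop out of the ratio.
A: Δ: 2! 0! 8! / 11! → 1/495; sum: t=2:+1/1440 = 1/1440; 3j²(1 5 4; -1 2 -1) = Δ·Π!·Σ² = 7/165  (sign -1)
B: Δ: 2! 0! 8! / 11! → 1/495; sum: t=1:−1/40320 = -1/40320; 3j²(1 5 4; 0 4 -4) = Δ·Π!·Σ² = 1/55  (sign -1)
I_A²/I_B² = (7/165)/(1/55) = 7/3

7/3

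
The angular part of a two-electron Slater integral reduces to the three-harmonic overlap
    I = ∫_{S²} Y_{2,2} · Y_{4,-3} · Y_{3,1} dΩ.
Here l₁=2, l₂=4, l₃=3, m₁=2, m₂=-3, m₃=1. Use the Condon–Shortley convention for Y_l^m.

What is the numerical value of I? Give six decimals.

0.000000

l₁+l₂+l₃=9 is odd: 3j(l;000)=0 ⇒ I=0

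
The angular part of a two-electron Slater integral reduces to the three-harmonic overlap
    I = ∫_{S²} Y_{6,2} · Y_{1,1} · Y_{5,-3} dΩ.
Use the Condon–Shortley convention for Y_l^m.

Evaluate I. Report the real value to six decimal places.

0.100084

Checks pass: Σm=0; 12 even; l₃=5∈[5,7].
(2·6+1)(2·1+1)(2·5+1) = 429
Δ: 2! 10! 0! / 13! → 1/858
sum: t=1:−1/14400 = -1/14400
3j²(6 1 5; 0 0 0) = Δ·Π!·Σ² = 6/143  (sign +1)
sum: t=2:+1/161280 = 1/161280
3j²(6 1 5; 2 1 -3) = Δ·Π!·Σ² = 1/143  (sign +1)
combine: 4πI² = 429·6/143·1/143 = 18/143
take √, sign +1: I = 0.10008369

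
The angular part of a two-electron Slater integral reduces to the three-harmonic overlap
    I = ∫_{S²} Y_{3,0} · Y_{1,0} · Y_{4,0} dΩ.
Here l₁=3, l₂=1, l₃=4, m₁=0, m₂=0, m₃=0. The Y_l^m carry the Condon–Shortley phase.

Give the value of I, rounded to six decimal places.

m-sum 0 ✓  L=8 even ✓  2≤4≤4 ✓
Π(2lᵢ+1) = 7×3×9 = 189
triangle coeff Δ(3,1,4) = 1/252
Σ_t [0,0]: t=0:+1/36 = 1/36
(3j)²=4/63 [(3 1 4; 0 0 0)], sign=+1
(m-triple is (0,0,0) — same symbol as above.)
⇒ 4πI² = 16/21
I = (+1)√(16/21/(4π)) = 0.24623252

0.246233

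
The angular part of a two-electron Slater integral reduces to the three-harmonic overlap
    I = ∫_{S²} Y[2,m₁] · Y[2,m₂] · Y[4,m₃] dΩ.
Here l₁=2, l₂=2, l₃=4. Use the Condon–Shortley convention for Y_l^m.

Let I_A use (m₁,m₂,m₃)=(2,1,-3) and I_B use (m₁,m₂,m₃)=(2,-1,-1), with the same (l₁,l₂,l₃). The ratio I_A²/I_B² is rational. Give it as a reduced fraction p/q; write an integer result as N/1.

Same 2,2,4: normalisation and zero-m 3j drop out of the ratio.
A: Δ: 0! 4! 4! / 9! → 1/630; sum: t=0:+1/144 = 1/144; 3j²(2 2 4; 2 1 -3) = Δ·Π!·Σ² = 1/18  (sign -1)
B: Δ: 0! 4! 4! / 9! → 1/630; sum: t=0:+1/144 = 1/144; 3j²(2 2 4; 2 -1 -1) = Δ·Π!·Σ² = 1/126  (sign -1)
I_A²/I_B² = (1/18)/(1/126) = 7/1

7/1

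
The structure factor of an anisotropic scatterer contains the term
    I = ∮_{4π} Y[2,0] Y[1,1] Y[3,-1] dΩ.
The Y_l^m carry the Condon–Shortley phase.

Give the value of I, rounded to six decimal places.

-0.202301

Checks pass: Σm=0; 6 even; l₃=3∈[1,3].
(2·2+1)(2·1+1)(2·3+1) = 105
Δ: 0! 4! 2! / 7! → 1/105
sum: t=0:+1/4 = 1/4
3j²(2 1 3; 0 0 0) = Δ·Π!·Σ² = 3/35  (sign -1)
sum: t=0:+1/8 = 1/8
3j²(2 1 3; 0 1 -1) = Δ·Π!·Σ² = 2/35  (sign +1)
combine: 4πI² = 105·3/35·2/35 = 18/35
take √, sign -1: I = -0.20230066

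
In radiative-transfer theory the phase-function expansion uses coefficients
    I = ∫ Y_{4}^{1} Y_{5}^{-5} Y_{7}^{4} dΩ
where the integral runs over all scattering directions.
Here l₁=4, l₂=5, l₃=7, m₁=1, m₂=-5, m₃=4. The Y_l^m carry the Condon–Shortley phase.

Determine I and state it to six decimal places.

-0.135388

Rules hold: Σm=0, L=16 even, 1≤7≤9.
N = 9·11·15 = 1485
Δ = 2!·6!·8!/17! = 1/6126120
Racah Σ t=0..2: t=0:+1/69120 t=1:−1/20736 t=2:+1/69120 = -1/51840
⇒ 3j(4 5 7; 0 0 0)² = 280/21879, sgn +1
Racah Σ t=0..0: t=0:+1/2903040 = 1/2903040
⇒ 3j(4 5 7; 1 -5 4)² = 75/6188, sgn -1
4πI² = N·(3j₀)²·(3jₘ)² = 11250/48841
I = -1·√(0.230339/4π) = -0.13538765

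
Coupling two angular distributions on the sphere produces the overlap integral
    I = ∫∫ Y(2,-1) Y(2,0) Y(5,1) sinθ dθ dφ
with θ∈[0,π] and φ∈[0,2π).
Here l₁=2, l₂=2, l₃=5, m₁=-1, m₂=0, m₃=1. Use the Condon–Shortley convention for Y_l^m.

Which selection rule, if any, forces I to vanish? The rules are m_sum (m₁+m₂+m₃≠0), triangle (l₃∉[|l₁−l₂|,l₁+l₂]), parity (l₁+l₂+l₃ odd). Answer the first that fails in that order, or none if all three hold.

Σmᵢ = 0  ✓
l₃∈[|l₁−l₂|,l₁+l₂]=[0,4], have l₃=5  ✗
Σlᵢ = 9 ⇒ odd

triangle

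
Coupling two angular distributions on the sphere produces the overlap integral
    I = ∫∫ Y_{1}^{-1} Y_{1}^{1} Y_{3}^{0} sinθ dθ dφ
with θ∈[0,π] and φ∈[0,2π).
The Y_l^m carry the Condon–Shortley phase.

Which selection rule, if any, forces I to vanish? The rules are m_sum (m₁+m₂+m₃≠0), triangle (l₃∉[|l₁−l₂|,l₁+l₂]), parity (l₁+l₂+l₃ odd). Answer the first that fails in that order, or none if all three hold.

triangle

m₁+m₂+m₃ = -1 + 1 + 0 = 0  ✓
triangle: |1−1|=0 ≤ l₃=3 ≤ 1+1=2  ✗
parity: l₁+l₂+l₃ = 5 is odd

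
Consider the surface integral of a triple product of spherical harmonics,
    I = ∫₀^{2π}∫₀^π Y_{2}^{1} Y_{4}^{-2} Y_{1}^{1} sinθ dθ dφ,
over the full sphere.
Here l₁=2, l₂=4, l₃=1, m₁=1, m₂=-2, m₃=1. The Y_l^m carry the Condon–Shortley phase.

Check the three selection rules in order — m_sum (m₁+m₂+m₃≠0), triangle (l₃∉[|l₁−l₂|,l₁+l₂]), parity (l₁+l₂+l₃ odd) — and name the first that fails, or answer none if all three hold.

m₁+m₂+m₃ = 1 − 2 + 1 = 0  ✓
triangle: |2−4|=2 ≤ l₃=1 ≤ 2+4=6  ✗
parity: l₁+l₂+l₃ = 7 is odd

triangle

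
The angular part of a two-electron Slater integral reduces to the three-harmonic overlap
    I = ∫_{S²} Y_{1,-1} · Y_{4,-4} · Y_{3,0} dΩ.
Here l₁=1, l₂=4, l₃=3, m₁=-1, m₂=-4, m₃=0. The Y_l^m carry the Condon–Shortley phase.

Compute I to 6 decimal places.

0.000000

m-sum = -1 − 4 + 0 = -5 ≠ 0 ⇒ I = 0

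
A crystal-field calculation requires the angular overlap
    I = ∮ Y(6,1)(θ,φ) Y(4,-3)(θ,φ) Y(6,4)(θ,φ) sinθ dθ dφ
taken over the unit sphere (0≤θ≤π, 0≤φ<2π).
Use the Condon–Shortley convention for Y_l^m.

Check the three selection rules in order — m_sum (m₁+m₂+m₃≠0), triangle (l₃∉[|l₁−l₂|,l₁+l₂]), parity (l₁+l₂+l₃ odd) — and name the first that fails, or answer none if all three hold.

Σmᵢ = 2  ✗
l₃∈[|l₁−l₂|,l₁+l₂]=[2,10], have l₃=6
Σlᵢ = 16 ⇒ even

m_sum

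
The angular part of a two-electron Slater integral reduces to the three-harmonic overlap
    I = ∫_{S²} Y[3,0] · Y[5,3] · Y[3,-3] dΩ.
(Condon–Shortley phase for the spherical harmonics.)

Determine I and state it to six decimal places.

Σlᵢ=11 odd — θ-integrand is odd under cosθ→−cosθ; I=0

0.000000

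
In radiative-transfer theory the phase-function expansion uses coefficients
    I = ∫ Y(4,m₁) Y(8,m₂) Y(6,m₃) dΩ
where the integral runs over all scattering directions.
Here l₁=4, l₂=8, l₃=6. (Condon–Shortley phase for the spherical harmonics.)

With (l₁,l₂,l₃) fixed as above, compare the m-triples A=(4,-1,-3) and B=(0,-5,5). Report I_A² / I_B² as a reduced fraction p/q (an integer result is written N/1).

Shared (l₁,l₂,l₃)=(4,8,6): N and (l;000)² cancel in I_A²/I_B².
A: Δ = 6!·2!·10!/19! = 1/23279256; Racah Σ t=0..0: t=0:+1/43545600 = 1/43545600; ⇒ 3j(4 8 6; 4 -1 -3)² = 168/46189, sgn -1
B: Δ = 6!·2!·10!/19! = 1/23279256; Racah Σ t=2..3: t=2:+1/34836480 t=3:−1/130636800 = 11/522547200; ⇒ 3j(4 8 6; 0 -5 5)² = 1331/81396, sgn -1
I_A²/I_B² = (168/46189)/(1331/81396) = 42336/190333

42336/190333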